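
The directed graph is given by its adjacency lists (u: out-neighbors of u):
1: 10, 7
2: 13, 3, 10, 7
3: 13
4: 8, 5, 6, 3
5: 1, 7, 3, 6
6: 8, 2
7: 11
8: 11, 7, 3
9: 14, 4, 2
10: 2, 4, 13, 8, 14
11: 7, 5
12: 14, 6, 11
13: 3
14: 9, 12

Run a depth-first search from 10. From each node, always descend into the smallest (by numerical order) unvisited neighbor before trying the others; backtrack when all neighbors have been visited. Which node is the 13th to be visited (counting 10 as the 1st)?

9

Visit 10
10 → 2
2 → 3
3 → 13
2 → 7
7 → 11
11 → 5
5 → 1
5 → 6
6 → 8
10 → 4
10 → 14
14 → 9
14 → 12

Visit order: 10, 2, 3, 13, 7, 11, 5, 1, 6, 8, 4, 14, 9, 12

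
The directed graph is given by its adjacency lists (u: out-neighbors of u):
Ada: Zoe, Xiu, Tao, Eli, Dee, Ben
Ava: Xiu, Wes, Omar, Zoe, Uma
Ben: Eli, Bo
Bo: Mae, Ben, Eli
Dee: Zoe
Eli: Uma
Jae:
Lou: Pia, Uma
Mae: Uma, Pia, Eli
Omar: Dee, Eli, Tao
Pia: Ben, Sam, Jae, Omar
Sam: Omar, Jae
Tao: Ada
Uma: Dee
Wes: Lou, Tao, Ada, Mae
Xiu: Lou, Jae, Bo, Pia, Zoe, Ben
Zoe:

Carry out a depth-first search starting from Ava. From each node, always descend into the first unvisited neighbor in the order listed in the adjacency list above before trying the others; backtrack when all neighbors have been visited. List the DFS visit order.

Ava Xiu Lou Pia Ben Eli Uma Dee Zoe Bo Mae Sam Omar Tao Ada Jae Wes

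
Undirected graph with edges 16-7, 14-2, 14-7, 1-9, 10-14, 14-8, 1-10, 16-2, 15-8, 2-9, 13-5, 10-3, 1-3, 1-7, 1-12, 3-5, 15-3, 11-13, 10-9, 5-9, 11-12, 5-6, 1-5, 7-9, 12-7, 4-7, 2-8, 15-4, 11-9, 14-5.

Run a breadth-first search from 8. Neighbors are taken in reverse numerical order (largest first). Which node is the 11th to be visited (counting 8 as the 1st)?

9

Visit 8; enqueue 15, 14, 2 → queue [15, 14, 2]
Visit 15; enqueue 4, 3 → queue [14, 2, 4, 3]
Visit 14; enqueue 10, 7, 5 → queue [2, 4, 3, 10, 7, 5]
Visit 2; enqueue 16, 9 → queue [4, 3, 10, 7, 5, 16, 9]
Visit 4 → queue [3, 10, 7, 5, 16, 9]
Visit 3; enqueue 1 → queue [10, 7, 5, 16, 9, 1]
Visit 10 → queue [7, 5, 16, 9, 1]
Visit 7; enqueue 12 → queue [5, 16, 9, 1, 12]
Visit 5; enqueue 13, 6 → queue [16, 9, 1, 12, 13, 6]
Visit 16 → queue [9, 1, 12, 13, 6]
Visit 9; enqueue 11 → queue [1, 12, 13, 6, 11]
Visit 1 → queue [12, 13, 6, 11]
Visit 12 → queue [13, 6, 11]
Visit 13 → queue [6, 11]
Visit 6 → queue [11]
Visit 11 → queue []

Visit order: 8, 15, 14, 2, 4, 3, 10, 7, 5, 16, 9, 1, 12, 13, 6, 11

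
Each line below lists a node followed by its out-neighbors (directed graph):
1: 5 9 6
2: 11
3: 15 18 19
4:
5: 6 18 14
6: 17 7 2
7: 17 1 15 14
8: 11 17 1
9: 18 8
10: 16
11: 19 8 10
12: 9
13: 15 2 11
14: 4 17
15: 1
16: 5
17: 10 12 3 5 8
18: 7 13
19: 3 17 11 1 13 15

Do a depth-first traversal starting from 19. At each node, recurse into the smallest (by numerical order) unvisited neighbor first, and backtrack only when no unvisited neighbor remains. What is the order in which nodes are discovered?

Visit 19
19 → 1
1 → 5
5 → 6
6 → 2
2 → 11
11 → 8
8 → 17
17 → 3
3 → 15
3 → 18
18 → 7
7 → 14
14 → 4
18 → 13
17 → 10
10 → 16
17 → 12
12 → 9

19 -> 1 -> 5 -> 6 -> 2 -> 11 -> 8 -> 17 -> 3 -> 15 -> 18 -> 7 -> 14 -> 4 -> 13 -> 10 -> 16 -> 12 -> 9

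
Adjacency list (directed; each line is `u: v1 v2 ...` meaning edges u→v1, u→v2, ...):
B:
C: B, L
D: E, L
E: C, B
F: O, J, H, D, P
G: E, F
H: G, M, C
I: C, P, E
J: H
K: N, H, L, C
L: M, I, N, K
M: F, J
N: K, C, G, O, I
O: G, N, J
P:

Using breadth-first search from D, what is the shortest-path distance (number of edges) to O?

3

Level 0: D
Level 1: E, L
Level 2: B, C, I, K, M, N
Level 3: F, G, H, J, O, P
O first appears at level 3.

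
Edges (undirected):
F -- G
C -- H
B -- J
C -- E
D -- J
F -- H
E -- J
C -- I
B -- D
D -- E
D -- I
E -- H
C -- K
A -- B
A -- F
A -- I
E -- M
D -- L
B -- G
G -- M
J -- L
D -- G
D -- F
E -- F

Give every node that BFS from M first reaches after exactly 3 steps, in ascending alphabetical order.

Level 0: M
Level 1: E, G
Level 2: B, C, D, F, H, J
Level 3: A, I, K, L

A, I, K, L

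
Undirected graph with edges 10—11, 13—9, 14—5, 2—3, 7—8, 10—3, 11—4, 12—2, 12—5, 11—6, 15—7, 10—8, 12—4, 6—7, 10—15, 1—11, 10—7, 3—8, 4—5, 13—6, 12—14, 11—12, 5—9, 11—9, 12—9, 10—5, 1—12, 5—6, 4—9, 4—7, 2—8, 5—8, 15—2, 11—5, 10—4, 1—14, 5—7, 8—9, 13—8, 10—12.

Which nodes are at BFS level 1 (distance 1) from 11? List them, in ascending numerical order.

Level 0: 11
Level 1: 1, 4, 5, 6, 9, 10, 12
Level 2: 2, 3, 7, 8, 13, 14, 15

1, 4, 5, 6, 9, 10, 12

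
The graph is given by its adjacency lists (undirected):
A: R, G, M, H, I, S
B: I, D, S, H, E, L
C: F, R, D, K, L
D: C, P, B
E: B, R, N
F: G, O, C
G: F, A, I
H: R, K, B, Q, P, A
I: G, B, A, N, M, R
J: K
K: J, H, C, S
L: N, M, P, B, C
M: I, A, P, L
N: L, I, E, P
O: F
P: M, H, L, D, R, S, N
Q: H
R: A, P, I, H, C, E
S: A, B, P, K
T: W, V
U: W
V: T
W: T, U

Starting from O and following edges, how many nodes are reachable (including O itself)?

BFS from O visits: O, F, G, C, A, I, R, D, K, L, M, H, S, B, N, P, E, J, Q
Reachable nodes: 19 of 23 total.

19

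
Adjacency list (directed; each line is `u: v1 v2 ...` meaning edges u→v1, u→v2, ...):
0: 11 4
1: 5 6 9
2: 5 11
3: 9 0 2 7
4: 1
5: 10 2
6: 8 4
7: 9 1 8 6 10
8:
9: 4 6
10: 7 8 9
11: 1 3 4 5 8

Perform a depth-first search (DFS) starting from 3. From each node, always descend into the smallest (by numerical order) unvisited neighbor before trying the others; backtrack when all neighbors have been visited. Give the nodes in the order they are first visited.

Visit 3
3 → 0
0 → 4
4 → 1
1 → 5
5 → 2
2 → 11
11 → 8
5 → 10
10 → 7
7 → 6
7 → 9

3, 0, 4, 1, 5, 2, 11, 8, 10, 7, 6, 9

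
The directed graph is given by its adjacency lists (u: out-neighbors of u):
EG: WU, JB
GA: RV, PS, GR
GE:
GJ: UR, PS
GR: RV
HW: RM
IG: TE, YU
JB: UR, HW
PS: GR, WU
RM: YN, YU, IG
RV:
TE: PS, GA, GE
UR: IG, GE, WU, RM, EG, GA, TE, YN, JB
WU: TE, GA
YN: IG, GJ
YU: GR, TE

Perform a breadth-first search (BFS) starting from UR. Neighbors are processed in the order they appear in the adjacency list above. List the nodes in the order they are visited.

UR -> IG -> GE -> WU -> RM -> EG -> GA -> TE -> YN -> JB -> YU -> RV -> PS -> GR -> GJ -> HW

Visit UR; enqueue IG, GE, WU, RM, EG, GA, TE, YN, JB → queue [IG, GE, WU, RM, EG, GA, TE, YN, JB]
Visit IG; enqueue YU → queue [GE, WU, RM, EG, GA, TE, YN, JB, YU]
Visit GE → queue [WU, RM, EG, GA, TE, YN, JB, YU]
Visit WU → queue [RM, EG, GA, TE, YN, JB, YU]
Visit RM → queue [EG, GA, TE, YN, JB, YU]
Visit EG → queue [GA, TE, YN, JB, YU]
Visit GA; enqueue RV, PS, GR → queue [TE, YN, JB, YU, RV, PS, GR]
Visit TE → queue [YN, JB, YU, RV, PS, GR]
Visit YN; enqueue GJ → queue [JB, YU, RV, PS, GR, GJ]
Visit JB; enqueue HW → queue [YU, RV, PS, GR, GJ, HW]
Visit YU → queue [RV, PS, GR, GJ, HW]
Visit RV → queue [PS, GR, GJ, HW]
Visit PS → queue [GR, GJ, HW]
Visit GR → queue [GJ, HW]
Visit GJ → queue [HW]
Visit HW → queue []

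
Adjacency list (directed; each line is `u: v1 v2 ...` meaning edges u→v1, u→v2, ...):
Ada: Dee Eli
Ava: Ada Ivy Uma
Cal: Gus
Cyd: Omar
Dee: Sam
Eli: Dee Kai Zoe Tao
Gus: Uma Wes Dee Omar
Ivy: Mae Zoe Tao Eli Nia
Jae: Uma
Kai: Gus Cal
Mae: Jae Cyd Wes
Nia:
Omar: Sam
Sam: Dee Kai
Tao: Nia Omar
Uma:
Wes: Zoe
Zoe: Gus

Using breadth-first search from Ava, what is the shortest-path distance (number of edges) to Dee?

2

Level 0: Ava
Level 1: Ada, Ivy, Uma
Level 2: Dee, Eli, Mae, Nia, Tao, Zoe
Level 3: Cyd, Gus, Jae, Kai, Omar, Sam, Wes
Level 4: Cal
Dee first appears at level 2.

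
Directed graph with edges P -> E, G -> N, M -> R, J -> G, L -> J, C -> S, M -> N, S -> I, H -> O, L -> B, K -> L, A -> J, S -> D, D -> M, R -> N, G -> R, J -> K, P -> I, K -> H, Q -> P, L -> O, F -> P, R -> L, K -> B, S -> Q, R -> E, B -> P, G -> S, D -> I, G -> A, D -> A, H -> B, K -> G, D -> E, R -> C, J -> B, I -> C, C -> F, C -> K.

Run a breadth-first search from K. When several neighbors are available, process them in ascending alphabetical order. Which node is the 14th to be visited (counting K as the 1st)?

I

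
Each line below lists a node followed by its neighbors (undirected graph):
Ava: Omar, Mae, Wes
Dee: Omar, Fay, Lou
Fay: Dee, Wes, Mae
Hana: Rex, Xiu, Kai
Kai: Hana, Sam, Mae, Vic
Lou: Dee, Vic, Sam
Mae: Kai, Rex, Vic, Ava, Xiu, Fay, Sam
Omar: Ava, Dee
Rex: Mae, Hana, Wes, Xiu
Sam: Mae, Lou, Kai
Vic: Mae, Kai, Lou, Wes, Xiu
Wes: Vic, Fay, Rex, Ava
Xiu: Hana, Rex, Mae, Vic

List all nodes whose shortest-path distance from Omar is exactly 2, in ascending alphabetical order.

Fay, Lou, Mae, Wes

Level 0: Omar
Level 1: Ava, Dee
Level 2: Fay, Lou, Mae, Wes
Level 3: Kai, Rex, Sam, Vic, Xiu
Level 4: Hana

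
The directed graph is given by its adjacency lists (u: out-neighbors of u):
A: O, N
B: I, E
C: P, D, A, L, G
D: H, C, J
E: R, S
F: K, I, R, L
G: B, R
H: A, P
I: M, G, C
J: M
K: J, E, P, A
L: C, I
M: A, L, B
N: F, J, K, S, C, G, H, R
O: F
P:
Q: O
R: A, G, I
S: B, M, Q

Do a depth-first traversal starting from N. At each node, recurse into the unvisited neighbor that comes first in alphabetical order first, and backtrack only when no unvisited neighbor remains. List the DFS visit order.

Visit N
N → C
C → A
A → O
O → F
F → I
I → G
G → B
B → E
E → R
E → S
S → M
M → L
S → Q
F → K
K → J
K → P
C → D
D → H

N, C, A, O, F, I, G, B, E, R, S, M, L, Q, K, J, P, D, H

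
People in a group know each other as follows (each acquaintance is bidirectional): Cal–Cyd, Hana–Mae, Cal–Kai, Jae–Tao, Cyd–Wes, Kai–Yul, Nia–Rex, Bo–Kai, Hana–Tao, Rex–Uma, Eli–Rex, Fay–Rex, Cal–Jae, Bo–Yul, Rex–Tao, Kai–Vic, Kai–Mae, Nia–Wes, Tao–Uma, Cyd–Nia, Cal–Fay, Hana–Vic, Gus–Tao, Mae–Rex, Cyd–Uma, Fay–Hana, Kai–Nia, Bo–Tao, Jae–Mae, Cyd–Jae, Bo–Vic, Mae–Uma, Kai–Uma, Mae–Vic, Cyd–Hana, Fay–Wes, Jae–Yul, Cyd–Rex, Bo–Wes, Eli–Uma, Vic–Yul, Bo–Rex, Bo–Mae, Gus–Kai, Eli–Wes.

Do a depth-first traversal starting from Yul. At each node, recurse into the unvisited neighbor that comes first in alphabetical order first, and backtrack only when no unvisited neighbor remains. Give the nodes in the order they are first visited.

Yul Bo Kai Cal Cyd Hana Fay Rex Eli Uma Mae Jae Tao Gus Vic Wes Nia

Visit Yul
Yul → Bo
Bo → Kai
Kai → Cal
Cal → Cyd
Cyd → Hana
Hana → Fay
Fay → Rex
Rex → Eli
Eli → Uma
Uma → Mae
Mae → Jae
Jae → Tao
Tao → Gus
Mae → Vic
Eli → Wes
Wes → Nia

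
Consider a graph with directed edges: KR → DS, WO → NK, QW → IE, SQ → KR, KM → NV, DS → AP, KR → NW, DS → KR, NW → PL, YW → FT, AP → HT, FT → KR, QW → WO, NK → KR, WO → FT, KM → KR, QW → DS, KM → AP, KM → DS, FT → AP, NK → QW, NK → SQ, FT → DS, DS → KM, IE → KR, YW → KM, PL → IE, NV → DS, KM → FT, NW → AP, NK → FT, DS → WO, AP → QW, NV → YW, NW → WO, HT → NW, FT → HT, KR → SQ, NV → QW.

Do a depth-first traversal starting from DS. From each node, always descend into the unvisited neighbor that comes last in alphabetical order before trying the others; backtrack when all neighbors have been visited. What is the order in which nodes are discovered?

DS WO NK SQ KR NW PL IE AP QW HT FT KM NV YW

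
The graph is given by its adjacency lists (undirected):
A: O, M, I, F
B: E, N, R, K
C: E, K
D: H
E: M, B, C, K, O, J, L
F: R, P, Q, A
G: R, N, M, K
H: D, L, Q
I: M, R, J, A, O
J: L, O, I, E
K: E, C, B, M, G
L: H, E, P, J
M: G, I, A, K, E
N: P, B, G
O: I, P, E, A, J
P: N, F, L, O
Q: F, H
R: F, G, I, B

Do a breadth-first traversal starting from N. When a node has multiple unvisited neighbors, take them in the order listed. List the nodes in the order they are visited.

N, P, B, G, F, L, O, E, R, K, M, Q, A, H, J, I, C, D

Visit N; enqueue P, B, G → queue [P, B, G]
Visit P; enqueue F, L, O → queue [B, G, F, L, O]
Visit B; enqueue E, R, K → queue [G, F, L, O, E, R, K]
Visit G; enqueue M → queue [F, L, O, E, R, K, M]
Visit F; enqueue Q, A → queue [L, O, E, R, K, M, Q, A]
Visit L; enqueue H, J → queue [O, E, R, K, M, Q, A, H, J]
Visit O; enqueue I → queue [E, R, K, M, Q, A, H, J, I]
Visit E; enqueue C → queue [R, K, M, Q, A, H, J, I, C]
Visit R → queue [K, M, Q, A, H, J, I, C]
Visit K → queue [M, Q, A, H, J, I, C]
Visit M → queue [Q, A, H, J, I, C]
Visit Q → queue [A, H, J, I, C]
Visit A → queue [H, J, I, C]
Visit H; enqueue D → queue [J, I, C, D]
Visit J → queue [I, C, D]
Visit I → queue [C, D]
Visit C → queue [D]
Visit D → queue []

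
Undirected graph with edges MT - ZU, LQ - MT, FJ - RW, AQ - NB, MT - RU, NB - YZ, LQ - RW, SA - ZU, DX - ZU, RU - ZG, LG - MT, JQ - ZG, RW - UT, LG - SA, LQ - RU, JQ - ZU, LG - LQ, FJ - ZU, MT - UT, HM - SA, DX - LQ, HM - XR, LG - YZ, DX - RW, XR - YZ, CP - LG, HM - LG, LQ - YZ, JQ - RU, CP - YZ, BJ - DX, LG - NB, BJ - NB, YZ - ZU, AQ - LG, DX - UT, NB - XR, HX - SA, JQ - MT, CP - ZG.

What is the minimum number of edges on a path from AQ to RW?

Level 0: AQ
Level 1: LG, NB
Level 2: BJ, CP, HM, LQ, MT, SA, XR, YZ
Level 3: DX, HX, JQ, RU, RW, UT, ZG, ZU
Level 4: FJ
RW first appears at level 3.

3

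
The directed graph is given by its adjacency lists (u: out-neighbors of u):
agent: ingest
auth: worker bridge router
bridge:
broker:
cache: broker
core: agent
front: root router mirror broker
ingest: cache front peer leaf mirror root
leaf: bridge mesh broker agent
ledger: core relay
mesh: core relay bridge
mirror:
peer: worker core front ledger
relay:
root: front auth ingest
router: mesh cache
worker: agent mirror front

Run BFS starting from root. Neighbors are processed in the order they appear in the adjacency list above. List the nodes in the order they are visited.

root -> front -> auth -> ingest -> router -> mirror -> broker -> worker -> bridge -> cache -> peer -> leaf -> mesh -> agent -> core -> ledger -> relay

Visit root; enqueue front, auth, ingest → queue [front, auth, ingest]
Visit front; enqueue router, mirror, broker → queue [auth, ingest, router, mirror, broker]
Visit auth; enqueue worker, bridge → queue [ingest, router, mirror, broker, worker, bridge]
Visit ingest; enqueue cache, peer, leaf → queue [router, mirror, broker, worker, bridge, cache, peer, leaf]
Visit router; enqueue mesh → queue [mirror, broker, worker, bridge, cache, peer, leaf, mesh]
Visit mirror → queue [broker, worker, bridge, cache, peer, leaf, mesh]
Visit broker → queue [worker, bridge, cache, peer, leaf, mesh]
Visit worker; enqueue agent → queue [bridge, cache, peer, leaf, mesh, agent]
Visit bridge → queue [cache, peer, leaf, mesh, agent]
Visit cache → queue [peer, leaf, mesh, agent]
Visit peer; enqueue core, ledger → queue [leaf, mesh, agent, core, ledger]
Visit leaf → queue [mesh, agent, core, ledger]
Visit mesh; enqueue relay → queue [agent, core, ledger, relay]
Visit agent → queue [core, ledger, relay]
Visit core → queue [ledger, relay]
Visit ledger → queue [relay]
Visit relay → queue []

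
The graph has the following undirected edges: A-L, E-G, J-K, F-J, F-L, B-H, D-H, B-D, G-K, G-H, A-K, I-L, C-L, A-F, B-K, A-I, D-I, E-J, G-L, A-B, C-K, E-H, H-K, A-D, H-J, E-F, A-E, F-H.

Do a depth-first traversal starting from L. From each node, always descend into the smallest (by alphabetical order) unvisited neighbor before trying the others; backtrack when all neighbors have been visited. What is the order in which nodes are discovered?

Visit L
L → A
A → B
B → D
D → H
H → E
E → F
F → J
J → K
K → C
K → G
D → I

L, A, B, D, H, E, F, J, K, C, G, I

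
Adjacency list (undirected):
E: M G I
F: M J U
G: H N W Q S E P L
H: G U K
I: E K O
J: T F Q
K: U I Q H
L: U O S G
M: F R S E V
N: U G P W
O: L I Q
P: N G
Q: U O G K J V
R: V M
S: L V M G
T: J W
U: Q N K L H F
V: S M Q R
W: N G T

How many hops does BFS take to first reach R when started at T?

4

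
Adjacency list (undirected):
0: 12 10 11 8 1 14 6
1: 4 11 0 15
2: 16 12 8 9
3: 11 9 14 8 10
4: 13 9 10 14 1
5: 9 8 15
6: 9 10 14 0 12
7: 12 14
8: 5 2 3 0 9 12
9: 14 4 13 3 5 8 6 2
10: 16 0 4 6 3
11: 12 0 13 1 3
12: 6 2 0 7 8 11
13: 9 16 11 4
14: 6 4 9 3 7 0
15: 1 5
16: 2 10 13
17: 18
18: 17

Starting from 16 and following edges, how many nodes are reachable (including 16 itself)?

BFS from 16 visits: 16, 2, 10, 13, 12, 8, 9, 0, 4, 6, 3, 11, 7, 5, 14, 1, 15
Reachable nodes: 17 of 19 total.

17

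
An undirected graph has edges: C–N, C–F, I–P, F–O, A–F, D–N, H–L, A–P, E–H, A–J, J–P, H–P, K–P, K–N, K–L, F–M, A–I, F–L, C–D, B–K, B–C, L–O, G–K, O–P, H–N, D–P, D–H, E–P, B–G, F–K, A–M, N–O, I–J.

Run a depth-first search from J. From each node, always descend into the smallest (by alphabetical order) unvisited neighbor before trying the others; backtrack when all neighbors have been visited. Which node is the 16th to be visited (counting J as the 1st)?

M

Visit J
J → A
A → F
F → C
C → B
B → G
G → K
K → L
L → H
H → D
D → N
N → O
O → P
P → E
P → I
F → M

Visit order: J, A, F, C, B, G, K, L, H, D, N, O, P, E, I, M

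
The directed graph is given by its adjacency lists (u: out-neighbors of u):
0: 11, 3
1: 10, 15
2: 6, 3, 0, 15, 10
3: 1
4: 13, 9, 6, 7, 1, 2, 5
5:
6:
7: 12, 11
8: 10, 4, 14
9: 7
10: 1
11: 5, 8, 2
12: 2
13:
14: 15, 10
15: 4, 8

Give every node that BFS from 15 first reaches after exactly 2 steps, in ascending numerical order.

Level 0: 15
Level 1: 4, 8
Level 2: 1, 2, 5, 6, 7, 9, 10, 13, 14
Level 3: 0, 3, 11, 12

1, 2, 5, 6, 7, 9, 10, 13, 14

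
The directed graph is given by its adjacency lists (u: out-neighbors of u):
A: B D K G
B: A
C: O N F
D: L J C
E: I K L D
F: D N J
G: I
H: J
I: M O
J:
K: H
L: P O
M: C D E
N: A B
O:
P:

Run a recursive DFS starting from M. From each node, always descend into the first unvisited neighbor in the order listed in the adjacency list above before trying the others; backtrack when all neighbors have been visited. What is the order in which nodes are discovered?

M → C → O → N → A → B → D → L → P → J → K → H → G → I → F → E

Visit M
M → C
C → O
C → N
N → A
A → B
A → D
D → L
L → P
D → J
A → K
K → H
A → G
G → I
C → F
M → E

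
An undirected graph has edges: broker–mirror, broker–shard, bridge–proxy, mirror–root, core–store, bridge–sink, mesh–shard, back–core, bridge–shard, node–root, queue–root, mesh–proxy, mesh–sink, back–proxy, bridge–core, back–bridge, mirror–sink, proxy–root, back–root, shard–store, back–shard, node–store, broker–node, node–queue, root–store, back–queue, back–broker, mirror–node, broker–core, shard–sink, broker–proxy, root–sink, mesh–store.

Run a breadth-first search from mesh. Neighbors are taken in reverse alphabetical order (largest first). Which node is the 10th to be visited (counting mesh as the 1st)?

Visit mesh; enqueue store, sink, shard, proxy → queue [store, sink, shard, proxy]
Visit store; enqueue root, node, core → queue [sink, shard, proxy, root, node, core]
Visit sink; enqueue mirror, bridge → queue [shard, proxy, root, node, core, mirror, bridge]
Visit shard; enqueue broker, back → queue [proxy, root, node, core, mirror, bridge, broker, back]
Visit proxy → queue [root, node, core, mirror, bridge, broker, back]
Visit root; enqueue queue → queue [node, core, mirror, bridge, broker, back, queue]
Visit node → queue [core, mirror, bridge, broker, back, queue]
Visit core → queue [mirror, bridge, broker, back, queue]
Visit mirror → queue [bridge, broker, back, queue]
Visit bridge → queue [broker, back, queue]
Visit broker → queue [back, queue]
Visit back → queue [queue]
Visit queue → queue []

Visit order: mesh, store, sink, shard, proxy, root, node, core, mirror, bridge, broker, back, queue

bridge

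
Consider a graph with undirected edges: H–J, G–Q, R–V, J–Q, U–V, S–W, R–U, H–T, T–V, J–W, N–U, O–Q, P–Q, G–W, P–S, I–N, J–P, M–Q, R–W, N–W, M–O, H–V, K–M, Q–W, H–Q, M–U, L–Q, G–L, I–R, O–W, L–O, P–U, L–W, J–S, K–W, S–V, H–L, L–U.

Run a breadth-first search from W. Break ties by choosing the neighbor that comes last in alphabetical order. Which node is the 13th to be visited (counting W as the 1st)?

Visit W; enqueue S, R, Q, O, N, L, K, J, G → queue [S, R, Q, O, N, L, K, J, G]
Visit S; enqueue V, P → queue [R, Q, O, N, L, K, J, G, V, P]
Visit R; enqueue U, I → queue [Q, O, N, L, K, J, G, V, P, U, I]
Visit Q; enqueue M, H → queue [O, N, L, K, J, G, V, P, U, I, M, H]
Visit O → queue [N, L, K, J, G, V, P, U, I, M, H]
Visit N → queue [L, K, J, G, V, P, U, I, M, H]
Visit L → queue [K, J, G, V, P, U, I, M, H]
Visit K → queue [J, G, V, P, U, I, M, H]
Visit J → queue [G, V, P, U, I, M, H]
Visit G → queue [V, P, U, I, M, H]
Visit V; enqueue T → queue [P, U, I, M, H, T]
Visit P → queue [U, I, M, H, T]
Visit U → queue [I, M, H, T]
Visit I → queue [M, H, T]
Visit M → queue [H, T]
Visit H → queue [T]
Visit T → queue []

Visit order: W, S, R, Q, O, N, L, K, J, G, V, P, U, I, M, H, T

U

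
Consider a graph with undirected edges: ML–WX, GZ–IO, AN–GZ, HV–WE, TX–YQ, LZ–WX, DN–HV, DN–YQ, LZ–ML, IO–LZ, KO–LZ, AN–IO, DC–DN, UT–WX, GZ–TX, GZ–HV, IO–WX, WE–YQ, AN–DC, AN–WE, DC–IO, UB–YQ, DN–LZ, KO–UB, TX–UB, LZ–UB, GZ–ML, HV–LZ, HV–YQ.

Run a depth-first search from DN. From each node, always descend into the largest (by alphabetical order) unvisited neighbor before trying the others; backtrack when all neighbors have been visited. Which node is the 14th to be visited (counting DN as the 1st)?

Visit DN
DN → YQ
YQ → WE
WE → HV
HV → LZ
LZ → WX
WX → UT
WX → ML
ML → GZ
GZ → TX
TX → UB
UB → KO
GZ → IO
IO → DC
DC → AN

Visit order: DN, YQ, WE, HV, LZ, WX, UT, ML, GZ, TX, UB, KO, IO, DC, AN

DC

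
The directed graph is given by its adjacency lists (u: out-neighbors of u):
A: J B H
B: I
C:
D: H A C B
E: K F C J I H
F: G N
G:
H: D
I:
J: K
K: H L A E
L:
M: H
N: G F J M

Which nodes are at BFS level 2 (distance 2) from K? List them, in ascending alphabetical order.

B, C, D, F, I, J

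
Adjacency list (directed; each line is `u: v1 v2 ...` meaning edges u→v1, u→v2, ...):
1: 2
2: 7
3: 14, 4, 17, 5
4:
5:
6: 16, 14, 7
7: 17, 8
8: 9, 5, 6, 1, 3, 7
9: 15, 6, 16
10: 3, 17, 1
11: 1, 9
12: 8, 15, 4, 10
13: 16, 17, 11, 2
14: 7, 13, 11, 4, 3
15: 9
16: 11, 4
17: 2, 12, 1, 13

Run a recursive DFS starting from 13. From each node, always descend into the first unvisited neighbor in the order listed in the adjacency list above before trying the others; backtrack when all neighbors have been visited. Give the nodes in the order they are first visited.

13 16 11 1 2 7 17 12 8 9 15 6 14 4 3 5 10

Visit 13
13 → 16
16 → 11
11 → 1
1 → 2
2 → 7
7 → 17
17 → 12
12 → 8
8 → 9
9 → 15
9 → 6
6 → 14
14 → 4
14 → 3
3 → 5
12 → 10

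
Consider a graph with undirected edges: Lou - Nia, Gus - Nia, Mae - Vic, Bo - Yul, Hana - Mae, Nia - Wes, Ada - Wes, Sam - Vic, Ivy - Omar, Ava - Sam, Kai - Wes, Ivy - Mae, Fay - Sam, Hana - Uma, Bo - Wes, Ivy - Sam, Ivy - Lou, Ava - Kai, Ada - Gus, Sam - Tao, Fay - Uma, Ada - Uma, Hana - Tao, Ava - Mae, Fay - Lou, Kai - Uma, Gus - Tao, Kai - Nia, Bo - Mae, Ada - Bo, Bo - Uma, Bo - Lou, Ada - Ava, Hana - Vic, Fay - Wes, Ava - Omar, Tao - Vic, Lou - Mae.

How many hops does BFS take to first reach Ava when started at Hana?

Level 0: Hana
Level 1: Mae, Tao, Uma, Vic
Level 2: Ada, Ava, Bo, Fay, Gus, Ivy, Kai, Lou, Sam
Level 3: Nia, Omar, Wes, Yul
Ava first appears at level 2.

2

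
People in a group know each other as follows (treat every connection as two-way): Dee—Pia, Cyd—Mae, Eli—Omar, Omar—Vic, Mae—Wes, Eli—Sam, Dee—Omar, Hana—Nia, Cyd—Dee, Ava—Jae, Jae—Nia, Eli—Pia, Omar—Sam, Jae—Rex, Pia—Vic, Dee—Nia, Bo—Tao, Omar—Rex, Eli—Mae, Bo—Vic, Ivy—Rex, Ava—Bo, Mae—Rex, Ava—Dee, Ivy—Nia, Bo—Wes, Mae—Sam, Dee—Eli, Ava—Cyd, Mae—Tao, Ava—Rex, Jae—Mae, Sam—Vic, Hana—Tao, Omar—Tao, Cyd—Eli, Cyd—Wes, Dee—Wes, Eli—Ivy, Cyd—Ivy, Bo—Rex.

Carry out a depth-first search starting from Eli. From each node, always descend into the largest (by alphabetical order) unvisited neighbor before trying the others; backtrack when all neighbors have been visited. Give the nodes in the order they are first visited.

Eli, Sam, Vic, Pia, Dee, Wes, Mae, Tao, Omar, Rex, Jae, Nia, Ivy, Cyd, Ava, Bo, Hana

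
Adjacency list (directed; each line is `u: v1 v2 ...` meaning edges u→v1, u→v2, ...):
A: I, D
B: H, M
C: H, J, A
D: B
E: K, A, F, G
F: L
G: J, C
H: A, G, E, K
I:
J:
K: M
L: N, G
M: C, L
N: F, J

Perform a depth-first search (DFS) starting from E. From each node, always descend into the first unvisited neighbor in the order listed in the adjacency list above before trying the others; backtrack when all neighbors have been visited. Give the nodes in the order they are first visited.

Visit E
E → K
K → M
M → C
C → H
H → A
A → I
A → D
D → B
H → G
G → J
M → L
L → N
N → F

E, K, M, C, H, A, I, D, B, G, J, L, N, F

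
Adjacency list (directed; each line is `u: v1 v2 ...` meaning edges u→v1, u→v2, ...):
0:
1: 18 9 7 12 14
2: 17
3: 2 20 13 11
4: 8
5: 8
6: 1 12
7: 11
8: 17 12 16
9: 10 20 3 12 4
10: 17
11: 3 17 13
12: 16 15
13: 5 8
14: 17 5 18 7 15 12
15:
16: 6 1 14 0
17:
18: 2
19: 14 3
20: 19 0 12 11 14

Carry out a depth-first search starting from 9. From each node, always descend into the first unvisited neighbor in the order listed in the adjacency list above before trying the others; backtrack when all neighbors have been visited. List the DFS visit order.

9, 10, 17, 20, 19, 14, 5, 8, 12, 16, 6, 1, 18, 2, 7, 11, 3, 13, 0, 15, 4

Visit 9
9 → 10
10 → 17
9 → 20
20 → 19
19 → 14
14 → 5
5 → 8
8 → 12
12 → 16
16 → 6
6 → 1
1 → 18
18 → 2
1 → 7
7 → 11
11 → 3
3 → 13
16 → 0
12 → 15
9 → 4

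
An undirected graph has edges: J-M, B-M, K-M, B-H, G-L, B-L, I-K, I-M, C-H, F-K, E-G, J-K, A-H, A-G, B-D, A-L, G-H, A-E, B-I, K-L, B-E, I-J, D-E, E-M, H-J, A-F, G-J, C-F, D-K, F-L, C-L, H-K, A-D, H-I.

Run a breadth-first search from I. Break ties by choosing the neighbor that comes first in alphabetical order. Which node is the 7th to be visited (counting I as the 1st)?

D

Visit I; enqueue B, H, J, K, M → queue [B, H, J, K, M]
Visit B; enqueue D, E, L → queue [H, J, K, M, D, E, L]
Visit H; enqueue A, C, G → queue [J, K, M, D, E, L, A, C, G]
Visit J → queue [K, M, D, E, L, A, C, G]
Visit K; enqueue F → queue [M, D, E, L, A, C, G, F]
Visit M → queue [D, E, L, A, C, G, F]
Visit D → queue [E, L, A, C, G, F]
Visit E → queue [L, A, C, G, F]
Visit L → queue [A, C, G, F]
Visit A → queue [C, G, F]
Visit C → queue [G, F]
Visit G → queue [F]
Visit F → queue []

Visit order: I, B, H, J, K, M, D, E, L, A, C, G, F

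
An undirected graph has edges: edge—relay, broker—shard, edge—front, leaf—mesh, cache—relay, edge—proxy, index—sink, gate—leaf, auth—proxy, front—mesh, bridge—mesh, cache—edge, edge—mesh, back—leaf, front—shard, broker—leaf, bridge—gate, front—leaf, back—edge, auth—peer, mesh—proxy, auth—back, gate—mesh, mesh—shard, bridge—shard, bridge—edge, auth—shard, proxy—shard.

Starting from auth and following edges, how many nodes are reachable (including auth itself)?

14

BFS from auth visits: auth, back, peer, proxy, shard, edge, leaf, mesh, bridge, broker, front, cache, relay, gate
Reachable nodes: 14 of 16 total.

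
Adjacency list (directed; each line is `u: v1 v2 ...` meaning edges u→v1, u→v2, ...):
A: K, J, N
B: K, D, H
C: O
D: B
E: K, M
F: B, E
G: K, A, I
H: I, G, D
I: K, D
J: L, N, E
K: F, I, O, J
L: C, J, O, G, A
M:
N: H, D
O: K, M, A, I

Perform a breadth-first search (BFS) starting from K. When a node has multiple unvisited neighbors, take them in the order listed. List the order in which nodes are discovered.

Visit K; enqueue F, I, O, J → queue [F, I, O, J]
Visit F; enqueue B, E → queue [I, O, J, B, E]
Visit I; enqueue D → queue [O, J, B, E, D]
Visit O; enqueue M, A → queue [J, B, E, D, M, A]
Visit J; enqueue L, N → queue [B, E, D, M, A, L, N]
Visit B; enqueue H → queue [E, D, M, A, L, N, H]
Visit E → queue [D, M, A, L, N, H]
Visit D → queue [M, A, L, N, H]
Visit M → queue [A, L, N, H]
Visit A → queue [L, N, H]
Visit L; enqueue C, G → queue [N, H, C, G]
Visit N → queue [H, C, G]
Visit H → queue [C, G]
Visit C → queue [G]
Visit G → queue []

K F I O J B E D M A L N H C G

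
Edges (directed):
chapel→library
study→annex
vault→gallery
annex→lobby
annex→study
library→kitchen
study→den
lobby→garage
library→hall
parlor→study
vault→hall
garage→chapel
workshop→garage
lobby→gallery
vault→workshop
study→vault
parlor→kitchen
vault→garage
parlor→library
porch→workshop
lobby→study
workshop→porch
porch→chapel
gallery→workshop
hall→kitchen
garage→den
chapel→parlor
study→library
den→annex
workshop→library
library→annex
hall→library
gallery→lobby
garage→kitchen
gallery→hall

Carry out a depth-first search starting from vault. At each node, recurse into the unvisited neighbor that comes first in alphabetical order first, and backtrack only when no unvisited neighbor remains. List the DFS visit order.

vault gallery hall kitchen library annex lobby garage chapel parlor study den workshop porch

Visit vault
vault → gallery
gallery → hall
hall → kitchen
hall → library
library → annex
annex → lobby
lobby → garage
garage → chapel
chapel → parlor
parlor → study
study → den
gallery → workshop
workshop → porch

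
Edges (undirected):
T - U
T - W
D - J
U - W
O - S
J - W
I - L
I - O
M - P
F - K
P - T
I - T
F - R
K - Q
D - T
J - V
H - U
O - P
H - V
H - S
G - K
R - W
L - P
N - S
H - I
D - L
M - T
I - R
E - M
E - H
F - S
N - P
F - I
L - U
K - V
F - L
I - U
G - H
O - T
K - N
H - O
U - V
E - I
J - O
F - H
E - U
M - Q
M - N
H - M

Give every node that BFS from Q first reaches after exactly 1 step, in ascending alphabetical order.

Level 0: Q
Level 1: K, M
Level 2: E, F, G, H, N, P, T, V
Level 3: D, I, J, L, O, R, S, U, W

K, M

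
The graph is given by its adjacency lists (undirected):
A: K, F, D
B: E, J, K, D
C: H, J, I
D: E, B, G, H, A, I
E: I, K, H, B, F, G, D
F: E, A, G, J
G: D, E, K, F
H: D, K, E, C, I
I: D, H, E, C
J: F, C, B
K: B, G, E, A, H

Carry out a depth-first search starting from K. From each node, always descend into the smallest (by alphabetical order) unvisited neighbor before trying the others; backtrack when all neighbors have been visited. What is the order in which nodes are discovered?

K, A, D, B, E, F, G, J, C, H, I

Visit K
K → A
A → D
D → B
B → E
E → F
F → G
F → J
J → C
C → H
H → I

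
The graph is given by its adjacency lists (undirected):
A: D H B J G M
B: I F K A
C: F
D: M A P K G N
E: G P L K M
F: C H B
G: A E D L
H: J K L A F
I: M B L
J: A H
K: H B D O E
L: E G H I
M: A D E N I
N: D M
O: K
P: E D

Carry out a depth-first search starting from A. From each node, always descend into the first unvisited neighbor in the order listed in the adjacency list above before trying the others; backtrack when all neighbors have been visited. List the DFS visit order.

Visit A
A → D
D → M
M → E
E → G
G → L
L → H
H → J
H → K
K → B
B → I
B → F
F → C
K → O
E → P
M → N

A, D, M, E, G, L, H, J, K, B, I, F, C, O, P, N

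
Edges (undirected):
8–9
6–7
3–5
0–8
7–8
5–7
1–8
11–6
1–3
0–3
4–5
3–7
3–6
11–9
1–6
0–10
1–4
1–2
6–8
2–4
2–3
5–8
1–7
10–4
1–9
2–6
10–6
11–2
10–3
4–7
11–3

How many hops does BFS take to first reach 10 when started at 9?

3

Level 0: 9
Level 1: 1, 8, 11
Level 2: 0, 2, 3, 4, 5, 6, 7
Level 3: 10
10 first appears at level 3.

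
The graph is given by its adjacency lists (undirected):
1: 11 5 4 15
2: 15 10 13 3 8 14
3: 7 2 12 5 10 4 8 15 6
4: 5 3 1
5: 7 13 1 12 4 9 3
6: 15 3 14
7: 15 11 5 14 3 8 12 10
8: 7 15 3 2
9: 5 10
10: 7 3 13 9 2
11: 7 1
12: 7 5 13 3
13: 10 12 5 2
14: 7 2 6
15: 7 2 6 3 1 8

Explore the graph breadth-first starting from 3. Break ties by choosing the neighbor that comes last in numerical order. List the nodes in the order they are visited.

3, 15, 12, 10, 8, 7, 6, 5, 4, 2, 1, 13, 9, 14, 11

Visit 3; enqueue 15, 12, 10, 8, 7, 6, 5, 4, 2 → queue [15, 12, 10, 8, 7, 6, 5, 4, 2]
Visit 15; enqueue 1 → queue [12, 10, 8, 7, 6, 5, 4, 2, 1]
Visit 12; enqueue 13 → queue [10, 8, 7, 6, 5, 4, 2, 1, 13]
Visit 10; enqueue 9 → queue [8, 7, 6, 5, 4, 2, 1, 13, 9]
Visit 8 → queue [7, 6, 5, 4, 2, 1, 13, 9]
Visit 7; enqueue 14, 11 → queue [6, 5, 4, 2, 1, 13, 9, 14, 11]
Visit 6 → queue [5, 4, 2, 1, 13, 9, 14, 11]
Visit 5 → queue [4, 2, 1, 13, 9, 14, 11]
Visit 4 → queue [2, 1, 13, 9, 14, 11]
Visit 2 → queue [1, 13, 9, 14, 11]
Visit 1 → queue [13, 9, 14, 11]
Visit 13 → queue [9, 14, 11]
Visit 9 → queue [14, 11]
Visit 14 → queue [11]
Visit 11 → queue []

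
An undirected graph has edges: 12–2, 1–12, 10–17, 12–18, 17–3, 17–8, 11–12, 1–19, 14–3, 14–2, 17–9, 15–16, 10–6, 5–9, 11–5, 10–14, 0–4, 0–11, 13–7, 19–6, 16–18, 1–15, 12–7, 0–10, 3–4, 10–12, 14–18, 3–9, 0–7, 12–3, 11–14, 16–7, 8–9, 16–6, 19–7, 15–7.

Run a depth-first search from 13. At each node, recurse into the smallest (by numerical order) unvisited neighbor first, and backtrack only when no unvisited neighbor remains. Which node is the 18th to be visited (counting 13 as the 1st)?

17

Visit 13
13 → 7
7 → 0
0 → 4
4 → 3
3 → 9
9 → 5
5 → 11
11 → 12
12 → 1
1 → 15
15 → 16
16 → 6
6 → 10
10 → 14
14 → 2
14 → 18
10 → 17
17 → 8
6 → 19

Visit order: 13, 7, 0, 4, 3, 9, 5, 11, 12, 1, 15, 16, 6, 10, 14, 2, 18, 17, 8, 19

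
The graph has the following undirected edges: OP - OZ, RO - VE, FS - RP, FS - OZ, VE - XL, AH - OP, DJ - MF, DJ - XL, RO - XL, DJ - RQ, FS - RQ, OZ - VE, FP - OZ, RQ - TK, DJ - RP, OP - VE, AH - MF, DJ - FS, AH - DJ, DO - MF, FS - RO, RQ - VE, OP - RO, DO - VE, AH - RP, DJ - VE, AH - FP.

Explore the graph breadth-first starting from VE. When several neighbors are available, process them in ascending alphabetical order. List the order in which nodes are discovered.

VE, DJ, DO, OP, OZ, RO, RQ, XL, AH, FS, MF, RP, FP, TK

Visit VE; enqueue DJ, DO, OP, OZ, RO, RQ, XL → queue [DJ, DO, OP, OZ, RO, RQ, XL]
Visit DJ; enqueue AH, FS, MF, RP → queue [DO, OP, OZ, RO, RQ, XL, AH, FS, MF, RP]
Visit DO → queue [OP, OZ, RO, RQ, XL, AH, FS, MF, RP]
Visit OP → queue [OZ, RO, RQ, XL, AH, FS, MF, RP]
Visit OZ; enqueue FP → queue [RO, RQ, XL, AH, FS, MF, RP, FP]
Visit RO → queue [RQ, XL, AH, FS, MF, RP, FP]
Visit RQ; enqueue TK → queue [XL, AH, FS, MF, RP, FP, TK]
Visit XL → queue [AH, FS, MF, RP, FP, TK]
Visit AH → queue [FS, MF, RP, FP, TK]
Visit FS → queue [MF, RP, FP, TK]
Visit MF → queue [RP, FP, TK]
Visit RP → queue [FP, TK]
Visit FP → queue [TK]
Visit TK → queue []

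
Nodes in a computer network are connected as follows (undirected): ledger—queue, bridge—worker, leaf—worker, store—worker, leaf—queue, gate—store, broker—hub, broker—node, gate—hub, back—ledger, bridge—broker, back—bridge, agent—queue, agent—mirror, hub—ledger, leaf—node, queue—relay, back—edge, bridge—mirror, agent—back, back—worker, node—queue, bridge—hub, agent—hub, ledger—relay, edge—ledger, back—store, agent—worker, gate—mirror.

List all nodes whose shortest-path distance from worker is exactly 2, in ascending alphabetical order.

Level 0: worker
Level 1: agent, back, bridge, leaf, store
Level 2: broker, edge, gate, hub, ledger, mirror, node, queue
Level 3: relay

broker, edge, gate, hub, ledger, mirror, node, queue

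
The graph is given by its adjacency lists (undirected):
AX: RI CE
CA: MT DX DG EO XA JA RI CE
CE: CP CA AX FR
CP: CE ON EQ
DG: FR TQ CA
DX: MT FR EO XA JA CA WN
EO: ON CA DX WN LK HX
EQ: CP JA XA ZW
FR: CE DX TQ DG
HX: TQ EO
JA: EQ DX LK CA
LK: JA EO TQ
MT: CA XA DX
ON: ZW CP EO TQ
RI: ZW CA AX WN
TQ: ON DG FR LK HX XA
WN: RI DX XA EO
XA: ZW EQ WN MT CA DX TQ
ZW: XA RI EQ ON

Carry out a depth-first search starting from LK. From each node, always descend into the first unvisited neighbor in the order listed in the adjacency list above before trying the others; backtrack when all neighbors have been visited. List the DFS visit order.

Visit LK
LK → JA
JA → EQ
EQ → CP
CP → CE
CE → CA
CA → MT
MT → XA
XA → ZW
ZW → RI
RI → AX
RI → WN
WN → DX
DX → FR
FR → TQ
TQ → ON
ON → EO
EO → HX
TQ → DG

LK → JA → EQ → CP → CE → CA → MT → XA → ZW → RI → AX → WN → DX → FR → TQ → ON → EO → HX → DG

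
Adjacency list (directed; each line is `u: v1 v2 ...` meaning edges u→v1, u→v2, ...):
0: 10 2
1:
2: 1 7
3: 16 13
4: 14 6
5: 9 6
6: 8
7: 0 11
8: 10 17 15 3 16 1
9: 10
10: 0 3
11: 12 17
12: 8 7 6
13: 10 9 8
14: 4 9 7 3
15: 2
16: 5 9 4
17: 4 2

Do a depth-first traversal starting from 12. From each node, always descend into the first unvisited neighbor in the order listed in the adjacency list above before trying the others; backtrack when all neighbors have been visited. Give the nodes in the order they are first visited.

12 -> 8 -> 10 -> 0 -> 2 -> 1 -> 7 -> 11 -> 17 -> 4 -> 14 -> 9 -> 3 -> 16 -> 5 -> 6 -> 13 -> 15

Visit 12
12 → 8
8 → 10
10 → 0
0 → 2
2 → 1
2 → 7
7 → 11
11 → 17
17 → 4
4 → 14
14 → 9
14 → 3
3 → 16
16 → 5
5 → 6
3 → 13
8 → 15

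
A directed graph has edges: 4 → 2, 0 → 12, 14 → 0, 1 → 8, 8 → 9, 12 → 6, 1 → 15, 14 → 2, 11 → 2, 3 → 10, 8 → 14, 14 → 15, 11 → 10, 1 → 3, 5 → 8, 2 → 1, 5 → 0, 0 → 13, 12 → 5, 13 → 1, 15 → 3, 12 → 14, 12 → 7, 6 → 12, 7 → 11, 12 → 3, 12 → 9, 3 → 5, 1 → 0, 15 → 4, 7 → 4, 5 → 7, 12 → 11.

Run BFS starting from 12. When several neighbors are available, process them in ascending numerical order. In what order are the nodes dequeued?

Visit 12; enqueue 3, 5, 6, 7, 9, 11, 14 → queue [3, 5, 6, 7, 9, 11, 14]
Visit 3; enqueue 10 → queue [5, 6, 7, 9, 11, 14, 10]
Visit 5; enqueue 0, 8 → queue [6, 7, 9, 11, 14, 10, 0, 8]
Visit 6 → queue [7, 9, 11, 14, 10, 0, 8]
Visit 7; enqueue 4 → queue [9, 11, 14, 10, 0, 8, 4]
Visit 9 → queue [11, 14, 10, 0, 8, 4]
Visit 11; enqueue 2 → queue [14, 10, 0, 8, 4, 2]
Visit 14; enqueue 15 → queue [10, 0, 8, 4, 2, 15]
Visit 10 → queue [0, 8, 4, 2, 15]
Visit 0; enqueue 13 → queue [8, 4, 2, 15, 13]
Visit 8 → queue [4, 2, 15, 13]
Visit 4 → queue [2, 15, 13]
Visit 2; enqueue 1 → queue [15, 13, 1]
Visit 15 → queue [13, 1]
Visit 13 → queue [1]
Visit 1 → queue []

12, 3, 5, 6, 7, 9, 11, 14, 10, 0, 8, 4, 2, 15, 13, 1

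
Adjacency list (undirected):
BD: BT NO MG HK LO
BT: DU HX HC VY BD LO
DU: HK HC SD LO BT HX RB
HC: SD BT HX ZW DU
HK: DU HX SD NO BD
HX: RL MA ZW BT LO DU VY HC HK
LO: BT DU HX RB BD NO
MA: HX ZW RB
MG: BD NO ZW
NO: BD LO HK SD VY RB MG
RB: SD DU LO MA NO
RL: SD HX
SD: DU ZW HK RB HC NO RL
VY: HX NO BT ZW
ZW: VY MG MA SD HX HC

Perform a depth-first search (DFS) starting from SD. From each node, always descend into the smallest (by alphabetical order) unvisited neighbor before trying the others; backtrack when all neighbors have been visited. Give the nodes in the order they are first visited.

SD → DU → BT → BD → HK → HX → HC → ZW → MA → RB → LO → NO → MG → VY → RL

Visit SD
SD → DU
DU → BT
BT → BD
BD → HK
HK → HX
HX → HC
HC → ZW
ZW → MA
MA → RB
RB → LO
LO → NO
NO → MG
NO → VY
HX → RL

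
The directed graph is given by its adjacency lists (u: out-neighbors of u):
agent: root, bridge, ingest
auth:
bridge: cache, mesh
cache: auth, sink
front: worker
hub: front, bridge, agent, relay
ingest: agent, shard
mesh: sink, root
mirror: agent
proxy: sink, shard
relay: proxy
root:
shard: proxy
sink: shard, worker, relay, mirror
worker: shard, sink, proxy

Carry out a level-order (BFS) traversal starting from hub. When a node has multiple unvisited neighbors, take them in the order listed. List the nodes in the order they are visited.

hub front bridge agent relay worker cache mesh root ingest proxy shard sink auth mirror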